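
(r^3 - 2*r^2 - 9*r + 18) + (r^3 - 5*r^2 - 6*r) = 2*r^3 - 7*r^2 - 15*r + 18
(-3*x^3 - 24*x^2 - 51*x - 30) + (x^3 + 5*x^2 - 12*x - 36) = -2*x^3 - 19*x^2 - 63*x - 66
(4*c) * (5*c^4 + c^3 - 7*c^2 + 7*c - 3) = 20*c^5 + 4*c^4 - 28*c^3 + 28*c^2 - 12*c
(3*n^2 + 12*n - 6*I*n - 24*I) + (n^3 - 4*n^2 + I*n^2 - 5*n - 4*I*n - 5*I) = n^3 - n^2 + I*n^2 + 7*n - 10*I*n - 29*I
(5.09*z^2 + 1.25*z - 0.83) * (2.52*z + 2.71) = 12.8268*z^3 + 16.9439*z^2 + 1.2959*z - 2.2493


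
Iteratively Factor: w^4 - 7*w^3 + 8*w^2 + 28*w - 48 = (w - 4)*(w^3 - 3*w^2 - 4*w + 12) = (w - 4)*(w - 2)*(w^2 - w - 6) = (w - 4)*(w - 3)*(w - 2)*(w + 2)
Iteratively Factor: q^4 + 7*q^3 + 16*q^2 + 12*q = (q + 2)*(q^3 + 5*q^2 + 6*q) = (q + 2)^2*(q^2 + 3*q) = q*(q + 2)^2*(q + 3)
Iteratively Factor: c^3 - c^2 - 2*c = (c + 1)*(c^2 - 2*c) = c*(c + 1)*(c - 2)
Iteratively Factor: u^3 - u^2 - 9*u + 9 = (u - 1)*(u^2 - 9) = (u - 3)*(u - 1)*(u + 3)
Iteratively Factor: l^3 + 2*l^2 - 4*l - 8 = (l + 2)*(l^2 - 4) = (l - 2)*(l + 2)*(l + 2)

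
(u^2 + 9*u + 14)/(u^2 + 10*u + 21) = (u + 2)/(u + 3)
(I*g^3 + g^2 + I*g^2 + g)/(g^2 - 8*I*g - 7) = I*g*(g + 1)/(g - 7*I)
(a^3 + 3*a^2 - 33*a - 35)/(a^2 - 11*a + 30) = (a^2 + 8*a + 7)/(a - 6)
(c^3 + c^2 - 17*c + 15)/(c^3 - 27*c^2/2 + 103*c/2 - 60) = 2*(c^2 + 4*c - 5)/(2*c^2 - 21*c + 40)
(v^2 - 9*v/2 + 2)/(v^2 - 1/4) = 2*(v - 4)/(2*v + 1)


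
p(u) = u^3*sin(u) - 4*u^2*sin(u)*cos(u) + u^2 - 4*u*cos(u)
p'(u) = u^3*cos(u) + 4*u^2*sin(u)^2 + 3*u^2*sin(u) - 4*u^2*cos(u)^2 - 8*u*sin(u)*cos(u) + 4*u*sin(u) + 2*u - 4*cos(u)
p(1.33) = 1.15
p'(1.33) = 16.39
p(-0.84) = 4.79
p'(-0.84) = -6.85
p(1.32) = 0.98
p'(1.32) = 15.97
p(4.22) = -70.11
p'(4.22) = -61.82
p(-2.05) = 1.19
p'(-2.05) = 14.18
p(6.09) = -2.23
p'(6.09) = 75.64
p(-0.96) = 5.58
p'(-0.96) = -6.19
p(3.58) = -13.40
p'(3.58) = -96.96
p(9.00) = 535.89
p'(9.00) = -714.50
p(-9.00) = 226.97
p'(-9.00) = 377.64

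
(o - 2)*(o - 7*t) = o^2 - 7*o*t - 2*o + 14*t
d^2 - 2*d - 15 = (d - 5)*(d + 3)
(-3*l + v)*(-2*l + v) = 6*l^2 - 5*l*v + v^2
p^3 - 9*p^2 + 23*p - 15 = (p - 5)*(p - 3)*(p - 1)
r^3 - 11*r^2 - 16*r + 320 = (r - 8)^2*(r + 5)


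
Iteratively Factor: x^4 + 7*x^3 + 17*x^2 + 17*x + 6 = (x + 1)*(x^3 + 6*x^2 + 11*x + 6) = (x + 1)*(x + 3)*(x^2 + 3*x + 2) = (x + 1)*(x + 2)*(x + 3)*(x + 1)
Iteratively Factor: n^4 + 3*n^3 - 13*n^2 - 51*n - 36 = (n + 1)*(n^3 + 2*n^2 - 15*n - 36) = (n + 1)*(n + 3)*(n^2 - n - 12) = (n - 4)*(n + 1)*(n + 3)*(n + 3)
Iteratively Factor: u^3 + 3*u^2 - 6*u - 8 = (u - 2)*(u^2 + 5*u + 4) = (u - 2)*(u + 4)*(u + 1)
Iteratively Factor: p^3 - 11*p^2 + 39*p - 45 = (p - 5)*(p^2 - 6*p + 9) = (p - 5)*(p - 3)*(p - 3)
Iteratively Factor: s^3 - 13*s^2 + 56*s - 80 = (s - 4)*(s^2 - 9*s + 20) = (s - 4)^2*(s - 5)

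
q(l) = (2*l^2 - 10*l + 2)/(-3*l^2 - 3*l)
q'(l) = (4*l - 10)/(-3*l^2 - 3*l) + (6*l + 3)*(2*l^2 - 10*l + 2)/(-3*l^2 - 3*l)^2 = 2*(-6*l^2 + 2*l + 1)/(3*l^2*(l^2 + 2*l + 1))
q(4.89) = -0.01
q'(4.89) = -0.11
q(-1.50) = -9.56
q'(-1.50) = -18.37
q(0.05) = -9.56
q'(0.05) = 262.43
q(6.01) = -0.11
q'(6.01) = -0.08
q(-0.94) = 77.82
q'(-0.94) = -1295.54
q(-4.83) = -1.75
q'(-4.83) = -0.29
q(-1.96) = -5.19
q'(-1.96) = -4.89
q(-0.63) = 13.00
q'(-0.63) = -32.41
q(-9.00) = -1.18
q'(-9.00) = -0.06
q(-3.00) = -2.78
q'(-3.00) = -1.09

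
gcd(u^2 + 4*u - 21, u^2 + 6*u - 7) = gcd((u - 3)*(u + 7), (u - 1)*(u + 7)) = u + 7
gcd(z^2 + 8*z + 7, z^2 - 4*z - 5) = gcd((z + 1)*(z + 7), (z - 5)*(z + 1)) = z + 1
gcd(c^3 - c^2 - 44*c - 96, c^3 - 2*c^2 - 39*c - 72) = c^2 - 5*c - 24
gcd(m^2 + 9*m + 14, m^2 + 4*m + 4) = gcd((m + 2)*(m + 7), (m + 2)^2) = m + 2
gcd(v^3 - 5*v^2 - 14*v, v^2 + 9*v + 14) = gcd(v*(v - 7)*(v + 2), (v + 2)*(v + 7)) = v + 2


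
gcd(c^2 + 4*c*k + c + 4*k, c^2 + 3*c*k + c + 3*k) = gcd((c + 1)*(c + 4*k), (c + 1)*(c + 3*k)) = c + 1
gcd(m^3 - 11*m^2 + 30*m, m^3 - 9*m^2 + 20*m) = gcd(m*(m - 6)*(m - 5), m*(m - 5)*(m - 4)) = m^2 - 5*m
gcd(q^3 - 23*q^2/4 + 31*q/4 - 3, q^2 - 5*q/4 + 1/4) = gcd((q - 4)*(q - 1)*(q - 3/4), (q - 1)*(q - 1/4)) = q - 1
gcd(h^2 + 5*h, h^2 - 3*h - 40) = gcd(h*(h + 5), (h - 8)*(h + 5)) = h + 5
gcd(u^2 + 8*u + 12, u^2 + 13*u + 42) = u + 6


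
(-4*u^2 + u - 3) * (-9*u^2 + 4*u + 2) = 36*u^4 - 25*u^3 + 23*u^2 - 10*u - 6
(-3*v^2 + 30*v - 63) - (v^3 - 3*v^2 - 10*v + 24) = -v^3 + 40*v - 87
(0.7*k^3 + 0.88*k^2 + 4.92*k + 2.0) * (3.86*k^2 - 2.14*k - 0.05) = 2.702*k^5 + 1.8988*k^4 + 17.073*k^3 - 2.8528*k^2 - 4.526*k - 0.1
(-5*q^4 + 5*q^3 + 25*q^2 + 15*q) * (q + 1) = -5*q^5 + 30*q^3 + 40*q^2 + 15*q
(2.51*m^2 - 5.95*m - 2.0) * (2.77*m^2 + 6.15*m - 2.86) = 6.9527*m^4 - 1.045*m^3 - 49.3111*m^2 + 4.717*m + 5.72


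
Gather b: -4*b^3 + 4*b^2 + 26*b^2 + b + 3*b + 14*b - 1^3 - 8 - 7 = -4*b^3 + 30*b^2 + 18*b - 16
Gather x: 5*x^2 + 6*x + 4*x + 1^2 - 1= 5*x^2 + 10*x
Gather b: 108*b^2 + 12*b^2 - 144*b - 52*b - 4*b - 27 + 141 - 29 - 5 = 120*b^2 - 200*b + 80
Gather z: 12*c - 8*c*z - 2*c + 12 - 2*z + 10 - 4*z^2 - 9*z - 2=10*c - 4*z^2 + z*(-8*c - 11) + 20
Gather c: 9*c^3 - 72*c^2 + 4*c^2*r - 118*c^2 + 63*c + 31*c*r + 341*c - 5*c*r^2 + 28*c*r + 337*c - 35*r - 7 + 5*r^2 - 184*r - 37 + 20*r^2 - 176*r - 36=9*c^3 + c^2*(4*r - 190) + c*(-5*r^2 + 59*r + 741) + 25*r^2 - 395*r - 80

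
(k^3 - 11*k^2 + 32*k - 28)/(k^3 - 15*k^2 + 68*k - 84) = (k - 2)/(k - 6)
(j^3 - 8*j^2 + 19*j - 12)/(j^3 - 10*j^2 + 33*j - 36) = (j - 1)/(j - 3)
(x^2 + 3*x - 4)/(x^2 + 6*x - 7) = (x + 4)/(x + 7)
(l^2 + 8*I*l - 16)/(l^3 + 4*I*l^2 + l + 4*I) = (l + 4*I)/(l^2 + 1)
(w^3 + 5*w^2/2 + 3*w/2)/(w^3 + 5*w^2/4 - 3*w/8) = 4*(w + 1)/(4*w - 1)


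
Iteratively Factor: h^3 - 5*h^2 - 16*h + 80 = (h + 4)*(h^2 - 9*h + 20) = (h - 4)*(h + 4)*(h - 5)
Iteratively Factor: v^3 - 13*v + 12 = (v - 1)*(v^2 + v - 12) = (v - 3)*(v - 1)*(v + 4)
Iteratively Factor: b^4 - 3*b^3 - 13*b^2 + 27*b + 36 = (b + 1)*(b^3 - 4*b^2 - 9*b + 36) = (b + 1)*(b + 3)*(b^2 - 7*b + 12) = (b - 4)*(b + 1)*(b + 3)*(b - 3)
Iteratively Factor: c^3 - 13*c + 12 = (c + 4)*(c^2 - 4*c + 3) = (c - 3)*(c + 4)*(c - 1)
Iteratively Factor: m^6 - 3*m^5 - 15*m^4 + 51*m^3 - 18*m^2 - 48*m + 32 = (m - 4)*(m^5 + m^4 - 11*m^3 + 7*m^2 + 10*m - 8) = (m - 4)*(m + 1)*(m^4 - 11*m^2 + 18*m - 8) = (m - 4)*(m - 1)*(m + 1)*(m^3 + m^2 - 10*m + 8) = (m - 4)*(m - 1)^2*(m + 1)*(m^2 + 2*m - 8) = (m - 4)*(m - 1)^2*(m + 1)*(m + 4)*(m - 2)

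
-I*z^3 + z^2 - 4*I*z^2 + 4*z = z*(z + 4)*(-I*z + 1)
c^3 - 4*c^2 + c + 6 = (c - 3)*(c - 2)*(c + 1)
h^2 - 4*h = h*(h - 4)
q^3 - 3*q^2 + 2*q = q*(q - 2)*(q - 1)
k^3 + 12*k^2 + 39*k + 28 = (k + 1)*(k + 4)*(k + 7)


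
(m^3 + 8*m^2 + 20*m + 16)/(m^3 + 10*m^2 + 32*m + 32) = (m + 2)/(m + 4)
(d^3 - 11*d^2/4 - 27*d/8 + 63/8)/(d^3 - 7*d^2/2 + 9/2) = (d + 7/4)/(d + 1)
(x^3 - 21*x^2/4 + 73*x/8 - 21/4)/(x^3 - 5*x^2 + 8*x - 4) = (8*x^2 - 26*x + 21)/(8*(x^2 - 3*x + 2))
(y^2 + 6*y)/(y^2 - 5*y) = (y + 6)/(y - 5)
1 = 1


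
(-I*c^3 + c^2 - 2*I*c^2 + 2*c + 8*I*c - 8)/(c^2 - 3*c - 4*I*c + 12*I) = (-I*c^3 + c^2*(1 - 2*I) + c*(2 + 8*I) - 8)/(c^2 + c*(-3 - 4*I) + 12*I)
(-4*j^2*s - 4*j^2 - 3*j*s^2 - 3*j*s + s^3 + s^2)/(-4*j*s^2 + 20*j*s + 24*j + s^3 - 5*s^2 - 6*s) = (j + s)/(s - 6)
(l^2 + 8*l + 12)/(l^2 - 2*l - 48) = (l + 2)/(l - 8)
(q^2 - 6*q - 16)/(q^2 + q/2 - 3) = 2*(q - 8)/(2*q - 3)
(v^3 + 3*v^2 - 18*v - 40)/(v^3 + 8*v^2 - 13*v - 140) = (v + 2)/(v + 7)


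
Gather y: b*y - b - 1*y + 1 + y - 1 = b*y - b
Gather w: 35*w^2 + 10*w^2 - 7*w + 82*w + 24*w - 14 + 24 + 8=45*w^2 + 99*w + 18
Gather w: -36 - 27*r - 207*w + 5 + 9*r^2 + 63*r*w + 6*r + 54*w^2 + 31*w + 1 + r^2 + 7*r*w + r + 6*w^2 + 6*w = 10*r^2 - 20*r + 60*w^2 + w*(70*r - 170) - 30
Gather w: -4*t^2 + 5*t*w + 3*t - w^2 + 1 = -4*t^2 + 5*t*w + 3*t - w^2 + 1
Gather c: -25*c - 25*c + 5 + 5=10 - 50*c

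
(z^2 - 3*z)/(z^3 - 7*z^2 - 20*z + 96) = z/(z^2 - 4*z - 32)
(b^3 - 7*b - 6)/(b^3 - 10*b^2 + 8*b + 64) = (b^2 - 2*b - 3)/(b^2 - 12*b + 32)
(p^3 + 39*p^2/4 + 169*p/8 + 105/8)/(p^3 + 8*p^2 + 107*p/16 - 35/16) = 2*(2*p + 3)/(4*p - 1)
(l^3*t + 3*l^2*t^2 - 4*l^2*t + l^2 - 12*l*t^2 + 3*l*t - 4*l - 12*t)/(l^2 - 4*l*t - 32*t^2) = (-l^3*t - 3*l^2*t^2 + 4*l^2*t - l^2 + 12*l*t^2 - 3*l*t + 4*l + 12*t)/(-l^2 + 4*l*t + 32*t^2)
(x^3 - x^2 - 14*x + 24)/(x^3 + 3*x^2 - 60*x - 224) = (x^2 - 5*x + 6)/(x^2 - x - 56)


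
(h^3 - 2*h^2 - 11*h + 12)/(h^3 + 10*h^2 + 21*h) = (h^2 - 5*h + 4)/(h*(h + 7))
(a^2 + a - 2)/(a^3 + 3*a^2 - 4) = 1/(a + 2)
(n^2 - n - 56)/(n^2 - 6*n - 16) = (n + 7)/(n + 2)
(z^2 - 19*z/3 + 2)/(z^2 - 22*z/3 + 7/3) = (z - 6)/(z - 7)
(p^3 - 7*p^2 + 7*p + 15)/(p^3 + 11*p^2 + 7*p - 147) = (p^2 - 4*p - 5)/(p^2 + 14*p + 49)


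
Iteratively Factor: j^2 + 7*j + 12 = (j + 3)*(j + 4)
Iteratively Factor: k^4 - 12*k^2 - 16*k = (k + 2)*(k^3 - 2*k^2 - 8*k) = (k + 2)^2*(k^2 - 4*k) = k*(k + 2)^2*(k - 4)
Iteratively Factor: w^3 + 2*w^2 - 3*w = (w + 3)*(w^2 - w) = (w - 1)*(w + 3)*(w)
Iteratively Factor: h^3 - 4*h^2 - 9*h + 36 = (h - 3)*(h^2 - h - 12) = (h - 3)*(h + 3)*(h - 4)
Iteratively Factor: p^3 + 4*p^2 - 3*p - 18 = (p + 3)*(p^2 + p - 6) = (p + 3)^2*(p - 2)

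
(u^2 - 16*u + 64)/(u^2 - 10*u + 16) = (u - 8)/(u - 2)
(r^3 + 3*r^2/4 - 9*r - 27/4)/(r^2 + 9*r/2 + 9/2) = (4*r^2 - 9*r - 9)/(2*(2*r + 3))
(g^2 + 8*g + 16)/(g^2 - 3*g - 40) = (g^2 + 8*g + 16)/(g^2 - 3*g - 40)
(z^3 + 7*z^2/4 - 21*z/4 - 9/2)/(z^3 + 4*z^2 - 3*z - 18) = (z + 3/4)/(z + 3)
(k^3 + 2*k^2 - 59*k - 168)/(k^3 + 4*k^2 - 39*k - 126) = (k - 8)/(k - 6)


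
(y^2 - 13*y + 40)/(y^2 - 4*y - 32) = (y - 5)/(y + 4)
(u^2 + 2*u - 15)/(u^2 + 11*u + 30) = (u - 3)/(u + 6)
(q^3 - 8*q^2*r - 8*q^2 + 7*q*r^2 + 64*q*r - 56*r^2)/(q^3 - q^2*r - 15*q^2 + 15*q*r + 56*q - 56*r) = (q - 7*r)/(q - 7)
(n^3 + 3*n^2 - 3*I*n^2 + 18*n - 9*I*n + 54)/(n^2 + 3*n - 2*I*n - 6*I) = (n^2 - 3*I*n + 18)/(n - 2*I)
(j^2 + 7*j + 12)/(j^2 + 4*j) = (j + 3)/j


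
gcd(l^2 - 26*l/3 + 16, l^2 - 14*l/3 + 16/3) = l - 8/3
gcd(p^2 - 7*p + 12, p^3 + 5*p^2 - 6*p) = 1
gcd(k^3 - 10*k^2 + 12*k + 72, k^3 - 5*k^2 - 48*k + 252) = k^2 - 12*k + 36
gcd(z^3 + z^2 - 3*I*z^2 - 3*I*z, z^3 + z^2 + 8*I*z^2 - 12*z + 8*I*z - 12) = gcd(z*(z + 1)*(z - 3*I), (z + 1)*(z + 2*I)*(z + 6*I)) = z + 1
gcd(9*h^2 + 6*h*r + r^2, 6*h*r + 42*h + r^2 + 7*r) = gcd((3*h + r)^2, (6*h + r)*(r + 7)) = 1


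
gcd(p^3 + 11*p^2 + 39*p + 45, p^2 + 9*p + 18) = p + 3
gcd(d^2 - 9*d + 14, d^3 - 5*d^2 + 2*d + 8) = d - 2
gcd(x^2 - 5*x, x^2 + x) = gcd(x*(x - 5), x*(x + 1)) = x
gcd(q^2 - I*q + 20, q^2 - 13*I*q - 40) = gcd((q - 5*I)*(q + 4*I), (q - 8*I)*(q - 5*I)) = q - 5*I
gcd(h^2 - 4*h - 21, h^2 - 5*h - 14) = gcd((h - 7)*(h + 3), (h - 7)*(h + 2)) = h - 7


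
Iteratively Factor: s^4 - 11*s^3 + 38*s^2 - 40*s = (s)*(s^3 - 11*s^2 + 38*s - 40) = s*(s - 2)*(s^2 - 9*s + 20) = s*(s - 4)*(s - 2)*(s - 5)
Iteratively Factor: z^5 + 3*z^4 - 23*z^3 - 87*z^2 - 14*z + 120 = (z + 3)*(z^4 - 23*z^2 - 18*z + 40) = (z - 5)*(z + 3)*(z^3 + 5*z^2 + 2*z - 8) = (z - 5)*(z + 2)*(z + 3)*(z^2 + 3*z - 4) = (z - 5)*(z - 1)*(z + 2)*(z + 3)*(z + 4)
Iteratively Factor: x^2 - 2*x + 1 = (x - 1)*(x - 1)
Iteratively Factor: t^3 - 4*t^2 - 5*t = (t - 5)*(t^2 + t) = (t - 5)*(t + 1)*(t)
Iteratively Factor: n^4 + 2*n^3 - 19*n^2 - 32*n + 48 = (n - 4)*(n^3 + 6*n^2 + 5*n - 12) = (n - 4)*(n + 3)*(n^2 + 3*n - 4) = (n - 4)*(n + 3)*(n + 4)*(n - 1)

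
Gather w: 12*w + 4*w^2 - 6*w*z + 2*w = 4*w^2 + w*(14 - 6*z)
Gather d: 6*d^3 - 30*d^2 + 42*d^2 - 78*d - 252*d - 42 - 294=6*d^3 + 12*d^2 - 330*d - 336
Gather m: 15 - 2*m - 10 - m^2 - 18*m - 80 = -m^2 - 20*m - 75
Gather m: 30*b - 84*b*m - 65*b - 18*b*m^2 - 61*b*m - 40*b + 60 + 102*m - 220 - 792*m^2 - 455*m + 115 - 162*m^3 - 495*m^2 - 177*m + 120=-75*b - 162*m^3 + m^2*(-18*b - 1287) + m*(-145*b - 530) + 75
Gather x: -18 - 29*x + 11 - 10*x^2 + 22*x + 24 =-10*x^2 - 7*x + 17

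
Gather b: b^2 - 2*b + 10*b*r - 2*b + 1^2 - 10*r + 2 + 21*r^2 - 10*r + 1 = b^2 + b*(10*r - 4) + 21*r^2 - 20*r + 4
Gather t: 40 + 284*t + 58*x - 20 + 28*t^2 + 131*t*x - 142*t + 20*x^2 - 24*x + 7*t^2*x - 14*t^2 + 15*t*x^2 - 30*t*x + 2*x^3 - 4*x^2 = t^2*(7*x + 14) + t*(15*x^2 + 101*x + 142) + 2*x^3 + 16*x^2 + 34*x + 20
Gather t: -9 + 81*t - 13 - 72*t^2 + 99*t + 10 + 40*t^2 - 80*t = -32*t^2 + 100*t - 12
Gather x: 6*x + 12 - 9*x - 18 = -3*x - 6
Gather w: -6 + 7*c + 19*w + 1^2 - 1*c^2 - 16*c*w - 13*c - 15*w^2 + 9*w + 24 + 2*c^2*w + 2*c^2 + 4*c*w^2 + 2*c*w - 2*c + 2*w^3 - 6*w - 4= c^2 - 8*c + 2*w^3 + w^2*(4*c - 15) + w*(2*c^2 - 14*c + 22) + 15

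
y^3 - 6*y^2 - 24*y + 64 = (y - 8)*(y - 2)*(y + 4)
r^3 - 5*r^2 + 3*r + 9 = (r - 3)^2*(r + 1)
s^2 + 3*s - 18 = (s - 3)*(s + 6)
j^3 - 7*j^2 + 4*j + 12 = (j - 6)*(j - 2)*(j + 1)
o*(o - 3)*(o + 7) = o^3 + 4*o^2 - 21*o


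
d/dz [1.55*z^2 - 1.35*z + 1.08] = 3.1*z - 1.35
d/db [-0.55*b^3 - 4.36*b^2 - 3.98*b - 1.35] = -1.65*b^2 - 8.72*b - 3.98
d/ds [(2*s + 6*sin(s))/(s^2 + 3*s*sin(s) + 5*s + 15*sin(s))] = -2/(s^2 + 10*s + 25)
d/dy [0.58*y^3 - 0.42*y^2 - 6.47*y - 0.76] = 1.74*y^2 - 0.84*y - 6.47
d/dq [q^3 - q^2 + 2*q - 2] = 3*q^2 - 2*q + 2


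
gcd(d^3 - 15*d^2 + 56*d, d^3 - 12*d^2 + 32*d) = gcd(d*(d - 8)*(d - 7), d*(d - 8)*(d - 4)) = d^2 - 8*d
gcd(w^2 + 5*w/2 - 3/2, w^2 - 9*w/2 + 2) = w - 1/2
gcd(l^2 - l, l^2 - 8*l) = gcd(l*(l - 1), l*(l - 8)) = l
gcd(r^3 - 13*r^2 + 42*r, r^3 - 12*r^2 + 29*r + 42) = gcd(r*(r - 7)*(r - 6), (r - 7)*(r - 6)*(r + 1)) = r^2 - 13*r + 42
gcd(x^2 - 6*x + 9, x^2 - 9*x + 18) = x - 3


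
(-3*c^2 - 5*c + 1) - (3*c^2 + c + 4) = -6*c^2 - 6*c - 3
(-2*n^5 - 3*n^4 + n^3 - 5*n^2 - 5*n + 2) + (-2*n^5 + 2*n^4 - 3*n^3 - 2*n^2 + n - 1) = -4*n^5 - n^4 - 2*n^3 - 7*n^2 - 4*n + 1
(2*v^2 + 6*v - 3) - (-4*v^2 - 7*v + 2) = 6*v^2 + 13*v - 5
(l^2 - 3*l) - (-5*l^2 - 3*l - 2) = 6*l^2 + 2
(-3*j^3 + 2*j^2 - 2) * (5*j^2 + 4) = -15*j^5 + 10*j^4 - 12*j^3 - 2*j^2 - 8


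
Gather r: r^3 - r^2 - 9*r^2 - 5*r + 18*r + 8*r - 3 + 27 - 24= r^3 - 10*r^2 + 21*r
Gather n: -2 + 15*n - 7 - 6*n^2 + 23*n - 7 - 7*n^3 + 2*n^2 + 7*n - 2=-7*n^3 - 4*n^2 + 45*n - 18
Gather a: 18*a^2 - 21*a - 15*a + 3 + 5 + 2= 18*a^2 - 36*a + 10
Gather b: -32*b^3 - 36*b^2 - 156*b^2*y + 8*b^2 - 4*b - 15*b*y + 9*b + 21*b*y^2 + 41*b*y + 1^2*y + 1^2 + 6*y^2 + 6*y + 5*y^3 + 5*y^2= -32*b^3 + b^2*(-156*y - 28) + b*(21*y^2 + 26*y + 5) + 5*y^3 + 11*y^2 + 7*y + 1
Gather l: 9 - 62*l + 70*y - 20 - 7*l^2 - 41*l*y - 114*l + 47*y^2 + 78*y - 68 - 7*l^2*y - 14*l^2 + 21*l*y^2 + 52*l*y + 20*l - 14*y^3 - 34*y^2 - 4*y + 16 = l^2*(-7*y - 21) + l*(21*y^2 + 11*y - 156) - 14*y^3 + 13*y^2 + 144*y - 63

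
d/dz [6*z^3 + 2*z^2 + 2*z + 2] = 18*z^2 + 4*z + 2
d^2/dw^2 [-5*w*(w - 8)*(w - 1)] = 90 - 30*w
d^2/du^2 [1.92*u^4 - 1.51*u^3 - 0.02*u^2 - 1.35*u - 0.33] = 23.04*u^2 - 9.06*u - 0.04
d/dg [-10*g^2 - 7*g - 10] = -20*g - 7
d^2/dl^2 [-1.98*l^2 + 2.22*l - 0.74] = -3.96000000000000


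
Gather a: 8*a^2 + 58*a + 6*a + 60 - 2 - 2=8*a^2 + 64*a + 56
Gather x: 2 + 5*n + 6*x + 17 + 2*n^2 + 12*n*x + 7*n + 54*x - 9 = 2*n^2 + 12*n + x*(12*n + 60) + 10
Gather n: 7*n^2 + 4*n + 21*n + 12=7*n^2 + 25*n + 12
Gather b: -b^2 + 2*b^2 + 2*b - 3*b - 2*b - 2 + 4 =b^2 - 3*b + 2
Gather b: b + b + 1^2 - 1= 2*b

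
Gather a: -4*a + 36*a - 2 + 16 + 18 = 32*a + 32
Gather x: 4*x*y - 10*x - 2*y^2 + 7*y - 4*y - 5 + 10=x*(4*y - 10) - 2*y^2 + 3*y + 5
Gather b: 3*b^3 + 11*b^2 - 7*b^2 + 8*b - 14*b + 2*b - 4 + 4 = 3*b^3 + 4*b^2 - 4*b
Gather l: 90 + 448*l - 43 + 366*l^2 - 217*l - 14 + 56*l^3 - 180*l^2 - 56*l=56*l^3 + 186*l^2 + 175*l + 33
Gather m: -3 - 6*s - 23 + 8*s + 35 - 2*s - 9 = 0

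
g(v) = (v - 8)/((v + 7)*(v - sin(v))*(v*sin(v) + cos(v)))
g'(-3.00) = -9.50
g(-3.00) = -1.70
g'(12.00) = -0.00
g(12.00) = 0.00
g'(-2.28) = -0.80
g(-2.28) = 1.33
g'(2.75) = -34.82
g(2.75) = -1.82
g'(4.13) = -0.02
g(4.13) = 0.02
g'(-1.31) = 6.55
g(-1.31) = 3.12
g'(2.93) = -4.63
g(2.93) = 0.52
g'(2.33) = -0.10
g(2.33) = -0.38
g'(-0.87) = 36.73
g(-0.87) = 10.45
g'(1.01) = 13.59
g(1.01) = -3.86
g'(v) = -v*(v - 8)*cos(v)/((v + 7)*(v - sin(v))*(v*sin(v) + cos(v))^2) + (v - 8)*(cos(v) - 1)/((v + 7)*(v - sin(v))^2*(v*sin(v) + cos(v))) - (v - 8)/((v + 7)^2*(v - sin(v))*(v*sin(v) + cos(v))) + 1/((v + 7)*(v - sin(v))*(v*sin(v) + cos(v))) = (-v*(v - 8)*(v + 7)*(v - sin(v))*cos(v) + (8 - v)*(v - sin(v))*(v*sin(v) + cos(v)) + (v - 8)*(v + 7)*(v*sin(v) + cos(v))*(cos(v) - 1) + (v + 7)*(v - sin(v))*(v*sin(v) + cos(v)))/((v + 7)^2*(v - sin(v))^2*(v*sin(v) + cos(v))^2)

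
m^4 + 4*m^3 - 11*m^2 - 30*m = m*(m - 3)*(m + 2)*(m + 5)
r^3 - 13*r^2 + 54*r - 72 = (r - 6)*(r - 4)*(r - 3)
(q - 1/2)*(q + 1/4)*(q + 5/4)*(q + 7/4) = q^4 + 11*q^3/4 + 21*q^2/16 - 59*q/64 - 35/128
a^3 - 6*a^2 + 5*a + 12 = (a - 4)*(a - 3)*(a + 1)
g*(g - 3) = g^2 - 3*g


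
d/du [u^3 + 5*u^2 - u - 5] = 3*u^2 + 10*u - 1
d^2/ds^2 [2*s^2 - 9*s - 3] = 4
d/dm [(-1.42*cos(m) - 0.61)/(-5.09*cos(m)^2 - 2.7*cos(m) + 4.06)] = (7.2278*cos(m)^2 + 6.2098*cos(m) + 7.4122)*sin(m)/(25.9081*cos(m)^4 + 27.486*cos(m)^3 - 34.0408*cos(m)^2 - 21.924*cos(m) + 16.4836)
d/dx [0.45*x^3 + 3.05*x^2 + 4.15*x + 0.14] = 1.35*x^2 + 6.1*x + 4.15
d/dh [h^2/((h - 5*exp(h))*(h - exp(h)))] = h*(-h*(1 - exp(h))*(h - 5*exp(h)) + h*(h - exp(h))*(5*exp(h) - 1) + 2*(h - 5*exp(h))*(h - exp(h)))/((h - 5*exp(h))^2*(h - exp(h))^2)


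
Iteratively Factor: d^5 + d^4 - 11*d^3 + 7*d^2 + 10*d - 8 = (d - 1)*(d^4 + 2*d^3 - 9*d^2 - 2*d + 8) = (d - 1)^2*(d^3 + 3*d^2 - 6*d - 8) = (d - 1)^2*(d + 4)*(d^2 - d - 2) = (d - 2)*(d - 1)^2*(d + 4)*(d + 1)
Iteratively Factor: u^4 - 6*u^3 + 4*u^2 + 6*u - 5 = (u - 5)*(u^3 - u^2 - u + 1) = (u - 5)*(u + 1)*(u^2 - 2*u + 1) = (u - 5)*(u - 1)*(u + 1)*(u - 1)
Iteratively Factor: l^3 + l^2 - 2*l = (l)*(l^2 + l - 2) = l*(l + 2)*(l - 1)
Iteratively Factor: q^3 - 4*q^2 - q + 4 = (q - 4)*(q^2 - 1) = (q - 4)*(q - 1)*(q + 1)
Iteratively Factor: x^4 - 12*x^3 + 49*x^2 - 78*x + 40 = (x - 2)*(x^3 - 10*x^2 + 29*x - 20) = (x - 2)*(x - 1)*(x^2 - 9*x + 20) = (x - 4)*(x - 2)*(x - 1)*(x - 5)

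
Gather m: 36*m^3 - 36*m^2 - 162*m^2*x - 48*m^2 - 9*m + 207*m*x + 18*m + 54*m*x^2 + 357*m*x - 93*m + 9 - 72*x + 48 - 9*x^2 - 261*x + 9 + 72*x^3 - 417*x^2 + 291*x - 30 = 36*m^3 + m^2*(-162*x - 84) + m*(54*x^2 + 564*x - 84) + 72*x^3 - 426*x^2 - 42*x + 36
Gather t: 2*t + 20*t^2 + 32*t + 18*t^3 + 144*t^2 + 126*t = 18*t^3 + 164*t^2 + 160*t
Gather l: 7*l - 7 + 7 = 7*l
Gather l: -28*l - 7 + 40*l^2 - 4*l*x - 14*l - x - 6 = 40*l^2 + l*(-4*x - 42) - x - 13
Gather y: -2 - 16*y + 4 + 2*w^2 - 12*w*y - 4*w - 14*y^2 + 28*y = 2*w^2 - 4*w - 14*y^2 + y*(12 - 12*w) + 2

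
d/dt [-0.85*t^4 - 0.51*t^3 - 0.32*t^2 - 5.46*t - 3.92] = -3.4*t^3 - 1.53*t^2 - 0.64*t - 5.46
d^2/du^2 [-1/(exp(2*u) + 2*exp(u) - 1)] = 2*(-4*(exp(u) + 1)^2*exp(u) + (2*exp(u) + 1)*(exp(2*u) + 2*exp(u) - 1))*exp(u)/(exp(2*u) + 2*exp(u) - 1)^3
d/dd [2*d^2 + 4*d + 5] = 4*d + 4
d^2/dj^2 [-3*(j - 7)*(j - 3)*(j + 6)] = 24 - 18*j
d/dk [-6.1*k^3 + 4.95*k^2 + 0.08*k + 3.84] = -18.3*k^2 + 9.9*k + 0.08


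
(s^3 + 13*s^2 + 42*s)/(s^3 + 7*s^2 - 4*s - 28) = s*(s + 6)/(s^2 - 4)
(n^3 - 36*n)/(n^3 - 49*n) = (n^2 - 36)/(n^2 - 49)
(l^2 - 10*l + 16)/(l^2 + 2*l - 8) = (l - 8)/(l + 4)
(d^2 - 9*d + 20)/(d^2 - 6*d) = (d^2 - 9*d + 20)/(d*(d - 6))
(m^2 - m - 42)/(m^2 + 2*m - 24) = (m - 7)/(m - 4)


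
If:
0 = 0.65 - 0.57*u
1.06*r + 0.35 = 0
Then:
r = -0.33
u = 1.14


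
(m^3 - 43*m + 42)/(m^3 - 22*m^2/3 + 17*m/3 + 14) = 3*(m^2 + 6*m - 7)/(3*m^2 - 4*m - 7)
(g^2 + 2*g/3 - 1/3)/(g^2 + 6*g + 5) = (g - 1/3)/(g + 5)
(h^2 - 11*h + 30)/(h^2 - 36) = (h - 5)/(h + 6)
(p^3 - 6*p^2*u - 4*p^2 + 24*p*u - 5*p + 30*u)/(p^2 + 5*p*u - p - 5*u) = (p^3 - 6*p^2*u - 4*p^2 + 24*p*u - 5*p + 30*u)/(p^2 + 5*p*u - p - 5*u)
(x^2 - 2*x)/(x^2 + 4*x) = (x - 2)/(x + 4)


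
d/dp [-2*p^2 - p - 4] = -4*p - 1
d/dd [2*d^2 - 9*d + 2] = 4*d - 9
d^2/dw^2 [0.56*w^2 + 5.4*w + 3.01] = 1.12000000000000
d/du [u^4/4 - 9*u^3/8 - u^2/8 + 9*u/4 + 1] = u^3 - 27*u^2/8 - u/4 + 9/4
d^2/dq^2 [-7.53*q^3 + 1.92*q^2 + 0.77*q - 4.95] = 3.84 - 45.18*q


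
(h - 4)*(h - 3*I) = h^2 - 4*h - 3*I*h + 12*I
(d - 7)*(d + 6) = d^2 - d - 42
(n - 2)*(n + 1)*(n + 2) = n^3 + n^2 - 4*n - 4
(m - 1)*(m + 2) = m^2 + m - 2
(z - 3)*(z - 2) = z^2 - 5*z + 6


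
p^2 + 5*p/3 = p*(p + 5/3)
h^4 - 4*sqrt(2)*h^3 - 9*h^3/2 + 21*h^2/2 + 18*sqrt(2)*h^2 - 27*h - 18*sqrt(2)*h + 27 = (h - 3)*(h - 3/2)*(h - 3*sqrt(2))*(h - sqrt(2))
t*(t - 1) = t^2 - t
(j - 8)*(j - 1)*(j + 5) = j^3 - 4*j^2 - 37*j + 40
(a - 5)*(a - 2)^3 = a^4 - 11*a^3 + 42*a^2 - 68*a + 40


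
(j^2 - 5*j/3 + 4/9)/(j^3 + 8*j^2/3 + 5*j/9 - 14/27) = 3*(3*j - 4)/(9*j^2 + 27*j + 14)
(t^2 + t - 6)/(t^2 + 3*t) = (t - 2)/t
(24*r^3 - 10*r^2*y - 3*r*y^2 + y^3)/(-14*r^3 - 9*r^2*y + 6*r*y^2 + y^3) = (-12*r^2 - r*y + y^2)/(7*r^2 + 8*r*y + y^2)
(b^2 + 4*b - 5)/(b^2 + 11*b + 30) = (b - 1)/(b + 6)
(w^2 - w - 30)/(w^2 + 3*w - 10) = (w - 6)/(w - 2)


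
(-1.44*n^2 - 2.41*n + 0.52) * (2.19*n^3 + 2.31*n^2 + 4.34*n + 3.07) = -3.1536*n^5 - 8.6043*n^4 - 10.6779*n^3 - 13.679*n^2 - 5.1419*n + 1.5964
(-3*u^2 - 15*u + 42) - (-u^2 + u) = -2*u^2 - 16*u + 42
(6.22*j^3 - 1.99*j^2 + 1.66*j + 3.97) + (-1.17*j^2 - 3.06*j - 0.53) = 6.22*j^3 - 3.16*j^2 - 1.4*j + 3.44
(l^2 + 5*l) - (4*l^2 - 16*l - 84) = -3*l^2 + 21*l + 84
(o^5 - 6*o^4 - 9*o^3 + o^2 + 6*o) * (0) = 0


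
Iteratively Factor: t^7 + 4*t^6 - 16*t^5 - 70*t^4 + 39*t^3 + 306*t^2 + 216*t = (t + 1)*(t^6 + 3*t^5 - 19*t^4 - 51*t^3 + 90*t^2 + 216*t) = (t + 1)*(t + 2)*(t^5 + t^4 - 21*t^3 - 9*t^2 + 108*t) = (t + 1)*(t + 2)*(t + 4)*(t^4 - 3*t^3 - 9*t^2 + 27*t) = t*(t + 1)*(t + 2)*(t + 4)*(t^3 - 3*t^2 - 9*t + 27) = t*(t - 3)*(t + 1)*(t + 2)*(t + 4)*(t^2 - 9) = t*(t - 3)^2*(t + 1)*(t + 2)*(t + 4)*(t + 3)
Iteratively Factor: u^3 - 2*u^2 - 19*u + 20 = (u - 5)*(u^2 + 3*u - 4) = (u - 5)*(u + 4)*(u - 1)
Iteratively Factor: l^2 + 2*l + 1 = (l + 1)*(l + 1)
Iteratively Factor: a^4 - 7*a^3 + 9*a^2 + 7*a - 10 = (a - 2)*(a^3 - 5*a^2 - a + 5) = (a - 2)*(a - 1)*(a^2 - 4*a - 5) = (a - 5)*(a - 2)*(a - 1)*(a + 1)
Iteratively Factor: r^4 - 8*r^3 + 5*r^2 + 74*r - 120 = (r - 2)*(r^3 - 6*r^2 - 7*r + 60) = (r - 5)*(r - 2)*(r^2 - r - 12) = (r - 5)*(r - 2)*(r + 3)*(r - 4)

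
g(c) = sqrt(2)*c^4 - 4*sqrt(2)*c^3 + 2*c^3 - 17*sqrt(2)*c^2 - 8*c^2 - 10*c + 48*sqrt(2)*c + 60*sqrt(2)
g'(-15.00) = -20541.13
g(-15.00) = 75943.70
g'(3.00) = -80.37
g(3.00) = -14.06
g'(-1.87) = 102.36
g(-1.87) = -94.23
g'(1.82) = -60.99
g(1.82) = 77.53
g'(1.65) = -52.31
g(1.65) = 87.18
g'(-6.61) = -1631.58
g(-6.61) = 2058.14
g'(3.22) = -73.35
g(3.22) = -31.04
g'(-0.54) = 88.40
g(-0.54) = 44.95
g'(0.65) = 13.15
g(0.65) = 108.19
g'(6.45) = 706.08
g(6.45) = 591.59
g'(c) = 4*sqrt(2)*c^3 - 12*sqrt(2)*c^2 + 6*c^2 - 34*sqrt(2)*c - 16*c - 10 + 48*sqrt(2)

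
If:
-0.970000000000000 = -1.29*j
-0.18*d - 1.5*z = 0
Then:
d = -8.33333333333333*z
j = 0.75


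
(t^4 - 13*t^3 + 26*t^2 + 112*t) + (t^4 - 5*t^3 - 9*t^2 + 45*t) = 2*t^4 - 18*t^3 + 17*t^2 + 157*t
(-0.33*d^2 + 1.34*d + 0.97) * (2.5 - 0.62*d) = 0.2046*d^3 - 1.6558*d^2 + 2.7486*d + 2.425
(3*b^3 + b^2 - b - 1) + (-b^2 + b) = 3*b^3 - 1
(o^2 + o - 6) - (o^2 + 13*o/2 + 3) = -11*o/2 - 9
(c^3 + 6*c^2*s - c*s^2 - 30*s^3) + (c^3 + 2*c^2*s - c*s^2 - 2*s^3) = 2*c^3 + 8*c^2*s - 2*c*s^2 - 32*s^3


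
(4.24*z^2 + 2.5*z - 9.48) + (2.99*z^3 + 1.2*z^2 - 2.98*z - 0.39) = 2.99*z^3 + 5.44*z^2 - 0.48*z - 9.87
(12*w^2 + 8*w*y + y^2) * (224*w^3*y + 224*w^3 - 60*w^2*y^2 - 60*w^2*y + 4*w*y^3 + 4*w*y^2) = 2688*w^5*y + 2688*w^5 + 1072*w^4*y^2 + 1072*w^4*y - 208*w^3*y^3 - 208*w^3*y^2 - 28*w^2*y^4 - 28*w^2*y^3 + 4*w*y^5 + 4*w*y^4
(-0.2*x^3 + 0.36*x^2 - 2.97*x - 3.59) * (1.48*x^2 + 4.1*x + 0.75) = -0.296*x^5 - 0.2872*x^4 - 3.0696*x^3 - 17.2202*x^2 - 16.9465*x - 2.6925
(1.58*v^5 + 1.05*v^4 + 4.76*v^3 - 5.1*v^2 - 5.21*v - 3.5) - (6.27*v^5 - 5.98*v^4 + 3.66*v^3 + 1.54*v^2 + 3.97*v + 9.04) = -4.69*v^5 + 7.03*v^4 + 1.1*v^3 - 6.64*v^2 - 9.18*v - 12.54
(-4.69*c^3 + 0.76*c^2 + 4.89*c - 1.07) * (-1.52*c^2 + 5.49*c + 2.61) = 7.1288*c^5 - 26.9033*c^4 - 15.5013*c^3 + 30.4561*c^2 + 6.8886*c - 2.7927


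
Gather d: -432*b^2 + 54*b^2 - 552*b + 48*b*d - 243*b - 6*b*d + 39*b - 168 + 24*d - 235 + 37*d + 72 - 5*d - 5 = -378*b^2 - 756*b + d*(42*b + 56) - 336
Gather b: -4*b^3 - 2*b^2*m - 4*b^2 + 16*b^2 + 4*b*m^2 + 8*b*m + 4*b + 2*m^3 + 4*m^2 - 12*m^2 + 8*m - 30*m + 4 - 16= -4*b^3 + b^2*(12 - 2*m) + b*(4*m^2 + 8*m + 4) + 2*m^3 - 8*m^2 - 22*m - 12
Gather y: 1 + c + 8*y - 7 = c + 8*y - 6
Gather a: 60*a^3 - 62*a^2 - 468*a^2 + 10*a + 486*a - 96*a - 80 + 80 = 60*a^3 - 530*a^2 + 400*a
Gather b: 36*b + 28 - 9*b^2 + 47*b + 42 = -9*b^2 + 83*b + 70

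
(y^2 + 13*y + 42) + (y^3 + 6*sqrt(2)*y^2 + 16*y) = y^3 + y^2 + 6*sqrt(2)*y^2 + 29*y + 42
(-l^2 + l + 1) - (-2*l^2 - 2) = l^2 + l + 3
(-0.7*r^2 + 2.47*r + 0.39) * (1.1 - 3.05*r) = 2.135*r^3 - 8.3035*r^2 + 1.5275*r + 0.429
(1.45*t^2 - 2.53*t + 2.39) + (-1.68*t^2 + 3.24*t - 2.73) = -0.23*t^2 + 0.71*t - 0.34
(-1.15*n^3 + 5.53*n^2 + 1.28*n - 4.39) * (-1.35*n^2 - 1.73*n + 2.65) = 1.5525*n^5 - 5.476*n^4 - 14.3424*n^3 + 18.3666*n^2 + 10.9867*n - 11.6335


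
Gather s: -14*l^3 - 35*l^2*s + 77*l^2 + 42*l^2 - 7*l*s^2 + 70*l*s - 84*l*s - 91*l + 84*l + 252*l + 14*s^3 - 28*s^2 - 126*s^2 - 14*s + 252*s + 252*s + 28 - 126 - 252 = -14*l^3 + 119*l^2 + 245*l + 14*s^3 + s^2*(-7*l - 154) + s*(-35*l^2 - 14*l + 490) - 350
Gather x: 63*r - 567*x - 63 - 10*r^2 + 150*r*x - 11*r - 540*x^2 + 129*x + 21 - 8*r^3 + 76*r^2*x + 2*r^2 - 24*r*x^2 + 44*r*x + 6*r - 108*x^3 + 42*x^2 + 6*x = -8*r^3 - 8*r^2 + 58*r - 108*x^3 + x^2*(-24*r - 498) + x*(76*r^2 + 194*r - 432) - 42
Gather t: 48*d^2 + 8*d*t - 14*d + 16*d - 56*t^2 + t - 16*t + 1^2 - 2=48*d^2 + 2*d - 56*t^2 + t*(8*d - 15) - 1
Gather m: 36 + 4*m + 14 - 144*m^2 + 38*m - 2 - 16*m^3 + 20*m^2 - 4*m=-16*m^3 - 124*m^2 + 38*m + 48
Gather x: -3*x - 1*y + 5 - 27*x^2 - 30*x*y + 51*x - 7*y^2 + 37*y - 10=-27*x^2 + x*(48 - 30*y) - 7*y^2 + 36*y - 5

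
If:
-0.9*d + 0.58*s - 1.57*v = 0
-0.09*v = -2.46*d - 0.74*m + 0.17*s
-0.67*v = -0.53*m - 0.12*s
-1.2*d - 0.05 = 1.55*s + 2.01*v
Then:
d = -0.00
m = -0.01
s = -0.02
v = -0.01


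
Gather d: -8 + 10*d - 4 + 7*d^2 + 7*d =7*d^2 + 17*d - 12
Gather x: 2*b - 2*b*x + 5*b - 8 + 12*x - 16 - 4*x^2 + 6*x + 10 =7*b - 4*x^2 + x*(18 - 2*b) - 14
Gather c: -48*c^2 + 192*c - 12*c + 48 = -48*c^2 + 180*c + 48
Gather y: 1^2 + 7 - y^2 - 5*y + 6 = -y^2 - 5*y + 14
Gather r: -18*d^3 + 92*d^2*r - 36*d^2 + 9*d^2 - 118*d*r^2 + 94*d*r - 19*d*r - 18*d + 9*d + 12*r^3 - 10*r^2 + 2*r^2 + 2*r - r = -18*d^3 - 27*d^2 - 9*d + 12*r^3 + r^2*(-118*d - 8) + r*(92*d^2 + 75*d + 1)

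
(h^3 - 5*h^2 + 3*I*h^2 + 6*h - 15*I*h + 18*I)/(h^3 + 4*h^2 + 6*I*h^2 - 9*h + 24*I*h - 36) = (h^2 - 5*h + 6)/(h^2 + h*(4 + 3*I) + 12*I)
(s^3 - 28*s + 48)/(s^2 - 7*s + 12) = (s^2 + 4*s - 12)/(s - 3)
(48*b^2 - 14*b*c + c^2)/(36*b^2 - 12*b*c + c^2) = (8*b - c)/(6*b - c)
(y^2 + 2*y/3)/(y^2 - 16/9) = 3*y*(3*y + 2)/(9*y^2 - 16)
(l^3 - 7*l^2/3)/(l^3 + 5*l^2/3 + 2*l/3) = l*(3*l - 7)/(3*l^2 + 5*l + 2)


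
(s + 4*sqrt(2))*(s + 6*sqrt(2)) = s^2 + 10*sqrt(2)*s + 48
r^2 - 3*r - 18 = (r - 6)*(r + 3)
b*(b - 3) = b^2 - 3*b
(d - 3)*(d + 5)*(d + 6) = d^3 + 8*d^2 - 3*d - 90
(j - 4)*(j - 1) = j^2 - 5*j + 4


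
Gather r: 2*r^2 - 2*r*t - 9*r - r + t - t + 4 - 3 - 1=2*r^2 + r*(-2*t - 10)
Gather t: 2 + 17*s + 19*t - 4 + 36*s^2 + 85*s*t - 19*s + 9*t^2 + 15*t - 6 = 36*s^2 - 2*s + 9*t^2 + t*(85*s + 34) - 8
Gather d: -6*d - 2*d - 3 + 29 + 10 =36 - 8*d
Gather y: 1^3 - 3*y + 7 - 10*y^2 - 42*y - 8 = -10*y^2 - 45*y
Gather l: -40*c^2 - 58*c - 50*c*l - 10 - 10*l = -40*c^2 - 58*c + l*(-50*c - 10) - 10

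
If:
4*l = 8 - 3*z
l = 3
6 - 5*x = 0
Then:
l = 3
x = 6/5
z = -4/3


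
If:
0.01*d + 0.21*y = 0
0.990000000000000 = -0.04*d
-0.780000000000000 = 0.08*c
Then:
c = -9.75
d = -24.75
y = 1.18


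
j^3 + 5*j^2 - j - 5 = (j - 1)*(j + 1)*(j + 5)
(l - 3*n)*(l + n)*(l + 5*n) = l^3 + 3*l^2*n - 13*l*n^2 - 15*n^3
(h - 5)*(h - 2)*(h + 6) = h^3 - h^2 - 32*h + 60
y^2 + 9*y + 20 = (y + 4)*(y + 5)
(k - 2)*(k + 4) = k^2 + 2*k - 8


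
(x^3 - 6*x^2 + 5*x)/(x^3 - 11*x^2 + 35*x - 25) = x/(x - 5)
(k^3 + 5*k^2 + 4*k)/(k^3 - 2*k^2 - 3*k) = (k + 4)/(k - 3)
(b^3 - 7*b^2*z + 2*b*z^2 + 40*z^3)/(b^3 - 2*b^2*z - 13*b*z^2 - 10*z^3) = (b - 4*z)/(b + z)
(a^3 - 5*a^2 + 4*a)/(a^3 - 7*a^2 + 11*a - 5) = a*(a - 4)/(a^2 - 6*a + 5)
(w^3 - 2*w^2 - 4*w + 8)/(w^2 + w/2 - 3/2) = 2*(w^3 - 2*w^2 - 4*w + 8)/(2*w^2 + w - 3)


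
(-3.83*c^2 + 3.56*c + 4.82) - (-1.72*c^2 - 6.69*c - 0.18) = -2.11*c^2 + 10.25*c + 5.0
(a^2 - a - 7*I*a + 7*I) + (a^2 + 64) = 2*a^2 - a - 7*I*a + 64 + 7*I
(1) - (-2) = 3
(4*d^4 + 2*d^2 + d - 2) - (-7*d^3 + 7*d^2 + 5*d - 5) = 4*d^4 + 7*d^3 - 5*d^2 - 4*d + 3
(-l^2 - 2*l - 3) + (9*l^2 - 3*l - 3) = 8*l^2 - 5*l - 6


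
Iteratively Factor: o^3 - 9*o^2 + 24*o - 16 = (o - 4)*(o^2 - 5*o + 4) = (o - 4)^2*(o - 1)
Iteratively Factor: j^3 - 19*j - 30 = (j - 5)*(j^2 + 5*j + 6) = (j - 5)*(j + 2)*(j + 3)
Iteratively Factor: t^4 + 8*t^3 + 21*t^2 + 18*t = (t + 2)*(t^3 + 6*t^2 + 9*t) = (t + 2)*(t + 3)*(t^2 + 3*t) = t*(t + 2)*(t + 3)*(t + 3)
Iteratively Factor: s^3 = (s)*(s^2) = s^2*(s)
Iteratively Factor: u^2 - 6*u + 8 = (u - 2)*(u - 4)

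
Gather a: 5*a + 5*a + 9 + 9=10*a + 18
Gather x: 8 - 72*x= 8 - 72*x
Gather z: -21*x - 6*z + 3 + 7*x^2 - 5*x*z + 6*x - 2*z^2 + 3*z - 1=7*x^2 - 15*x - 2*z^2 + z*(-5*x - 3) + 2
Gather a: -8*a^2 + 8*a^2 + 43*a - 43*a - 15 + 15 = 0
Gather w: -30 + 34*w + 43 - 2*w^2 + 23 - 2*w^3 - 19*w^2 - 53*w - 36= -2*w^3 - 21*w^2 - 19*w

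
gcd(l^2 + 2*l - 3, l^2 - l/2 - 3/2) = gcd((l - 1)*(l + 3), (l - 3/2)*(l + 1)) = 1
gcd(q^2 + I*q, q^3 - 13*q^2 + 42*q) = q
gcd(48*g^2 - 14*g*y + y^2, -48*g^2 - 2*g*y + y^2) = -8*g + y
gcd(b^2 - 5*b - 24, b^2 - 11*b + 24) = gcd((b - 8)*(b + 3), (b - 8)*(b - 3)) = b - 8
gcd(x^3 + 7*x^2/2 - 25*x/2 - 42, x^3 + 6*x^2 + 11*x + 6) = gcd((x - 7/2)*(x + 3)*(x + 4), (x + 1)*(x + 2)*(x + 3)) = x + 3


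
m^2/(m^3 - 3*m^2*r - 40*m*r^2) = -m/(-m^2 + 3*m*r + 40*r^2)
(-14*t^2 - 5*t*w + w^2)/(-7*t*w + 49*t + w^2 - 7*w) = (2*t + w)/(w - 7)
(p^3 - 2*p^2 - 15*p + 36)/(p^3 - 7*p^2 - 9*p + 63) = (p^2 + p - 12)/(p^2 - 4*p - 21)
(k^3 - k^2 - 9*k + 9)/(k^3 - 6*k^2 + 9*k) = (k^2 + 2*k - 3)/(k*(k - 3))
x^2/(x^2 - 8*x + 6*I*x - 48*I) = x^2/(x^2 + x*(-8 + 6*I) - 48*I)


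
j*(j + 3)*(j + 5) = j^3 + 8*j^2 + 15*j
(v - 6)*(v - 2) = v^2 - 8*v + 12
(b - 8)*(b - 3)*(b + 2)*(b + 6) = b^4 - 3*b^3 - 52*b^2 + 60*b + 288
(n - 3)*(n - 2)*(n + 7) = n^3 + 2*n^2 - 29*n + 42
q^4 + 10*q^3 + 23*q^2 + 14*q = q*(q + 1)*(q + 2)*(q + 7)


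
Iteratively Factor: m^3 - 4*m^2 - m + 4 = (m - 4)*(m^2 - 1) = (m - 4)*(m - 1)*(m + 1)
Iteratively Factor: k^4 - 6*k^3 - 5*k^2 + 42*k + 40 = (k - 5)*(k^3 - k^2 - 10*k - 8) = (k - 5)*(k + 1)*(k^2 - 2*k - 8) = (k - 5)*(k + 1)*(k + 2)*(k - 4)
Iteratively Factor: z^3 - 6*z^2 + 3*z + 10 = (z - 2)*(z^2 - 4*z - 5) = (z - 2)*(z + 1)*(z - 5)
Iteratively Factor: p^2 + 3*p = (p)*(p + 3)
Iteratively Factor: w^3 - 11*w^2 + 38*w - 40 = (w - 5)*(w^2 - 6*w + 8) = (w - 5)*(w - 4)*(w - 2)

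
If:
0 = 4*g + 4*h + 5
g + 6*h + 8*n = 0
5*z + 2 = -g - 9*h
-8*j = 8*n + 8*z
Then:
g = 5*z/8 - 37/32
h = -5*z/8 - 3/32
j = -89*z/64 - 55/256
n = 25*z/64 + 55/256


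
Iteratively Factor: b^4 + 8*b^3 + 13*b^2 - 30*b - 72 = (b + 4)*(b^3 + 4*b^2 - 3*b - 18) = (b + 3)*(b + 4)*(b^2 + b - 6) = (b + 3)^2*(b + 4)*(b - 2)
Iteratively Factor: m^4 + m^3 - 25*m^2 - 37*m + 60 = (m + 4)*(m^3 - 3*m^2 - 13*m + 15) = (m - 5)*(m + 4)*(m^2 + 2*m - 3) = (m - 5)*(m + 3)*(m + 4)*(m - 1)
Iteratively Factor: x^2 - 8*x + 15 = (x - 3)*(x - 5)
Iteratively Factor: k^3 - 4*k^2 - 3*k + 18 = (k - 3)*(k^2 - k - 6) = (k - 3)*(k + 2)*(k - 3)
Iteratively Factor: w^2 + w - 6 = (w + 3)*(w - 2)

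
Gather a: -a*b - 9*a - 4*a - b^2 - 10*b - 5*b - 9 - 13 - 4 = a*(-b - 13) - b^2 - 15*b - 26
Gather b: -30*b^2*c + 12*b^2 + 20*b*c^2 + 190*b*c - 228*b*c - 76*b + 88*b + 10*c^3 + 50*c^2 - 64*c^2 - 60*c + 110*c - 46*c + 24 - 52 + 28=b^2*(12 - 30*c) + b*(20*c^2 - 38*c + 12) + 10*c^3 - 14*c^2 + 4*c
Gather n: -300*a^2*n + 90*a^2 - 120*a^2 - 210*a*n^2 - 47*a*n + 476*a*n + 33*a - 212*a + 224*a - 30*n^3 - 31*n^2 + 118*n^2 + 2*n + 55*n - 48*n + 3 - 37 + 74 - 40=-30*a^2 + 45*a - 30*n^3 + n^2*(87 - 210*a) + n*(-300*a^2 + 429*a + 9)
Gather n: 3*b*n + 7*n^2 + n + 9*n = 7*n^2 + n*(3*b + 10)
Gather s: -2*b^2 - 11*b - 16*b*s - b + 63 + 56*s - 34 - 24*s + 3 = -2*b^2 - 12*b + s*(32 - 16*b) + 32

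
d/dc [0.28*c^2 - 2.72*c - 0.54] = 0.56*c - 2.72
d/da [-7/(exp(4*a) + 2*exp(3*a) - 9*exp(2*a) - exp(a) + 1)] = (28*exp(3*a) + 42*exp(2*a) - 126*exp(a) - 7)*exp(a)/(exp(4*a) + 2*exp(3*a) - 9*exp(2*a) - exp(a) + 1)^2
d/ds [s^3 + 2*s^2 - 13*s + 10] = 3*s^2 + 4*s - 13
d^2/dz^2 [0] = 0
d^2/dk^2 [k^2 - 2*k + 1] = 2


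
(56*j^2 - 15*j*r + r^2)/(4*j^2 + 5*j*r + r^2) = (56*j^2 - 15*j*r + r^2)/(4*j^2 + 5*j*r + r^2)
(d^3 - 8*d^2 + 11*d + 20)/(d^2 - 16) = (d^2 - 4*d - 5)/(d + 4)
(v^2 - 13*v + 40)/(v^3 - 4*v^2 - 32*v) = (v - 5)/(v*(v + 4))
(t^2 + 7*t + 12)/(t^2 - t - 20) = (t + 3)/(t - 5)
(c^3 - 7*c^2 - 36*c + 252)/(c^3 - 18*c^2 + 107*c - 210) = (c + 6)/(c - 5)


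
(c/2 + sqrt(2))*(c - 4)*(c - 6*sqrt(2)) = c^3/2 - 2*sqrt(2)*c^2 - 2*c^2 - 12*c + 8*sqrt(2)*c + 48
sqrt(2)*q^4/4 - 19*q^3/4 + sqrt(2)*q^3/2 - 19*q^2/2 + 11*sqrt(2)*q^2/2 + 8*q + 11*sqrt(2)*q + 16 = (q/2 + 1)*(q - 8*sqrt(2))*(q - 2*sqrt(2))*(sqrt(2)*q/2 + 1/2)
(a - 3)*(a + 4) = a^2 + a - 12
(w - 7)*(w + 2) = w^2 - 5*w - 14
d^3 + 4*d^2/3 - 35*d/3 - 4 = (d - 3)*(d + 1/3)*(d + 4)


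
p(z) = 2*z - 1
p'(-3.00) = 2.00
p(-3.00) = -7.00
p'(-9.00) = 2.00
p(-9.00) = -19.00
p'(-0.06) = 2.00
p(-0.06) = -1.12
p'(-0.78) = 2.00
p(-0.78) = -2.56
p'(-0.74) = 2.00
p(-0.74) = -2.48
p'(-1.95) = 2.00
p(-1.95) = -4.90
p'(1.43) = 2.00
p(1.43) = 1.86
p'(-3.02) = 2.00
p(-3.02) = -7.04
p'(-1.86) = 2.00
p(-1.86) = -4.72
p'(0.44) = 2.00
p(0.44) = -0.12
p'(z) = 2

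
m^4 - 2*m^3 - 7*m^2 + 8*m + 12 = (m - 3)*(m - 2)*(m + 1)*(m + 2)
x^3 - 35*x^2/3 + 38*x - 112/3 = (x - 7)*(x - 8/3)*(x - 2)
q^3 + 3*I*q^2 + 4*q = q*(q - I)*(q + 4*I)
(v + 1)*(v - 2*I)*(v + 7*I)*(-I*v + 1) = -I*v^4 + 6*v^3 - I*v^3 + 6*v^2 - 9*I*v^2 + 14*v - 9*I*v + 14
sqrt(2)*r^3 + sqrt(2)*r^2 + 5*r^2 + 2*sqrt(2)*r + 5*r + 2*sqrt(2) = (r + 1)*(r + 2*sqrt(2))*(sqrt(2)*r + 1)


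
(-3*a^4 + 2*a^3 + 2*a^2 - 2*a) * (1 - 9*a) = 27*a^5 - 21*a^4 - 16*a^3 + 20*a^2 - 2*a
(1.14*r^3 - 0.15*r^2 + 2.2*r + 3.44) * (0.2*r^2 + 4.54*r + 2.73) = 0.228*r^5 + 5.1456*r^4 + 2.8712*r^3 + 10.2665*r^2 + 21.6236*r + 9.3912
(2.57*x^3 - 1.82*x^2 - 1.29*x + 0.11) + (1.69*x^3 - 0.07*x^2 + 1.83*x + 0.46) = 4.26*x^3 - 1.89*x^2 + 0.54*x + 0.57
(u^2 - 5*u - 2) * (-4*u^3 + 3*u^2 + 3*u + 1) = -4*u^5 + 23*u^4 - 4*u^3 - 20*u^2 - 11*u - 2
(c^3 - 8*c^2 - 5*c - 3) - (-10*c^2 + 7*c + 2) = c^3 + 2*c^2 - 12*c - 5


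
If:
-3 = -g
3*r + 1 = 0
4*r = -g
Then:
No Solution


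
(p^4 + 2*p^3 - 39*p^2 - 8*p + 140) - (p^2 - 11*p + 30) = p^4 + 2*p^3 - 40*p^2 + 3*p + 110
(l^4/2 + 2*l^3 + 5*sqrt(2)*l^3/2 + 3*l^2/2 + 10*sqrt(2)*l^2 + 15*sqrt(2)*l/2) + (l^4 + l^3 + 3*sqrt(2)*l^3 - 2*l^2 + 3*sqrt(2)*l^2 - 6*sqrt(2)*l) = 3*l^4/2 + 3*l^3 + 11*sqrt(2)*l^3/2 - l^2/2 + 13*sqrt(2)*l^2 + 3*sqrt(2)*l/2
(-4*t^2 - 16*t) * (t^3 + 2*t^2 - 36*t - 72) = -4*t^5 - 24*t^4 + 112*t^3 + 864*t^2 + 1152*t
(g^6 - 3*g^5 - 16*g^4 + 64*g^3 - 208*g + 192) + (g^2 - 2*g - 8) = g^6 - 3*g^5 - 16*g^4 + 64*g^3 + g^2 - 210*g + 184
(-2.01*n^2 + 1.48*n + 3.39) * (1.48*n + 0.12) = -2.9748*n^3 + 1.9492*n^2 + 5.1948*n + 0.4068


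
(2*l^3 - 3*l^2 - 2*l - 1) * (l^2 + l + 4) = 2*l^5 - l^4 + 3*l^3 - 15*l^2 - 9*l - 4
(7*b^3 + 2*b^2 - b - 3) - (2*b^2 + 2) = 7*b^3 - b - 5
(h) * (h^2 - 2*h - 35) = h^3 - 2*h^2 - 35*h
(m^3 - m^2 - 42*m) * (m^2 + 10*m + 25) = m^5 + 9*m^4 - 27*m^3 - 445*m^2 - 1050*m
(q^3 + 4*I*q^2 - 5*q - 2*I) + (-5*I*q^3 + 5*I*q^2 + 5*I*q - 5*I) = q^3 - 5*I*q^3 + 9*I*q^2 - 5*q + 5*I*q - 7*I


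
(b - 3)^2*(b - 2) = b^3 - 8*b^2 + 21*b - 18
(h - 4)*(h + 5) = h^2 + h - 20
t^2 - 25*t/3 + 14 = (t - 6)*(t - 7/3)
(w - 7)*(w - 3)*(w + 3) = w^3 - 7*w^2 - 9*w + 63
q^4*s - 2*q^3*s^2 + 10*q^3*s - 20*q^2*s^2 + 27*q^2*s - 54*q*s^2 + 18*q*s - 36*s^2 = (q + 3)*(q + 6)*(q - 2*s)*(q*s + s)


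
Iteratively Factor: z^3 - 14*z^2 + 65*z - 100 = (z - 5)*(z^2 - 9*z + 20) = (z - 5)^2*(z - 4)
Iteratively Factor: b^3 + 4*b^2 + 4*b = (b + 2)*(b^2 + 2*b) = b*(b + 2)*(b + 2)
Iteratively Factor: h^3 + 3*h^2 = (h)*(h^2 + 3*h) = h*(h + 3)*(h)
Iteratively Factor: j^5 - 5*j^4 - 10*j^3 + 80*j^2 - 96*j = (j)*(j^4 - 5*j^3 - 10*j^2 + 80*j - 96) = j*(j - 2)*(j^3 - 3*j^2 - 16*j + 48) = j*(j - 2)*(j + 4)*(j^2 - 7*j + 12) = j*(j - 3)*(j - 2)*(j + 4)*(j - 4)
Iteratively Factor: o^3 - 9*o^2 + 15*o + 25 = (o + 1)*(o^2 - 10*o + 25) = (o - 5)*(o + 1)*(o - 5)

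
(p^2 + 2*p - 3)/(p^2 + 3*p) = (p - 1)/p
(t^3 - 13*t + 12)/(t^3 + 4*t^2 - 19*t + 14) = (t^2 + t - 12)/(t^2 + 5*t - 14)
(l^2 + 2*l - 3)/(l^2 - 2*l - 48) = (-l^2 - 2*l + 3)/(-l^2 + 2*l + 48)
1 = 1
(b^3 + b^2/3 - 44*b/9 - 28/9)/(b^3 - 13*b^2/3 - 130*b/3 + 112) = (3*b^2 + 8*b + 4)/(3*(b^2 - 2*b - 48))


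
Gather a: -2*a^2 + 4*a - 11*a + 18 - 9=-2*a^2 - 7*a + 9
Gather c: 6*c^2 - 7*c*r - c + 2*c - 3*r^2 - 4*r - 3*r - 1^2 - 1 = 6*c^2 + c*(1 - 7*r) - 3*r^2 - 7*r - 2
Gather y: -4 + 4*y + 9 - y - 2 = 3*y + 3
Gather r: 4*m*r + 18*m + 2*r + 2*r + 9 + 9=18*m + r*(4*m + 4) + 18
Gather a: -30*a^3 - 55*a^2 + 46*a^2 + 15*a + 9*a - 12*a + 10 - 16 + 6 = -30*a^3 - 9*a^2 + 12*a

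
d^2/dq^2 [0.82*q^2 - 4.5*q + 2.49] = 1.64000000000000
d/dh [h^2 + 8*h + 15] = 2*h + 8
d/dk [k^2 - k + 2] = 2*k - 1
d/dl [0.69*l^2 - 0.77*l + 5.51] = 1.38*l - 0.77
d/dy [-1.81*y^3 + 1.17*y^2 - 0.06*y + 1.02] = -5.43*y^2 + 2.34*y - 0.06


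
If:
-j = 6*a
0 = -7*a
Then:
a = 0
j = 0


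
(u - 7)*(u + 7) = u^2 - 49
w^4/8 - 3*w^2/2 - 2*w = w*(w/4 + 1/2)*(w/2 + 1)*(w - 4)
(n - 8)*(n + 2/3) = n^2 - 22*n/3 - 16/3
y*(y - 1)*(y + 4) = y^3 + 3*y^2 - 4*y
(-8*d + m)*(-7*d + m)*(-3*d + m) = -168*d^3 + 101*d^2*m - 18*d*m^2 + m^3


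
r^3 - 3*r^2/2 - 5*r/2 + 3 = (r - 2)*(r - 1)*(r + 3/2)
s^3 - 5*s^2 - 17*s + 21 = (s - 7)*(s - 1)*(s + 3)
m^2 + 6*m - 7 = (m - 1)*(m + 7)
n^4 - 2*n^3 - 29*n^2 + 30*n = n*(n - 6)*(n - 1)*(n + 5)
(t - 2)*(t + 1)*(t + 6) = t^3 + 5*t^2 - 8*t - 12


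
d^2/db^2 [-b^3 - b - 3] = -6*b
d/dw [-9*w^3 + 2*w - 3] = 2 - 27*w^2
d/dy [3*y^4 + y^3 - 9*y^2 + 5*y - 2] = 12*y^3 + 3*y^2 - 18*y + 5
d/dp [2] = 0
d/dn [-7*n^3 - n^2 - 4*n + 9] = -21*n^2 - 2*n - 4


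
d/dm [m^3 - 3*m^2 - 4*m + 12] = 3*m^2 - 6*m - 4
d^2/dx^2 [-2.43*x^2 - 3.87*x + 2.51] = -4.86000000000000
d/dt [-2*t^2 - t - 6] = -4*t - 1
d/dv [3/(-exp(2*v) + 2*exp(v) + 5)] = 6*(exp(v) - 1)*exp(v)/(-exp(2*v) + 2*exp(v) + 5)^2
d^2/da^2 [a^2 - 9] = 2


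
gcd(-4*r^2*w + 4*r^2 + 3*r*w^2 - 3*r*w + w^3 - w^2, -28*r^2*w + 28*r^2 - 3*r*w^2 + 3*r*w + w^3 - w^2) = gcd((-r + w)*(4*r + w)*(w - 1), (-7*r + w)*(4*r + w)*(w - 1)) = 4*r*w - 4*r + w^2 - w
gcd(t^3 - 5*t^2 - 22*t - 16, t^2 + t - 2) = t + 2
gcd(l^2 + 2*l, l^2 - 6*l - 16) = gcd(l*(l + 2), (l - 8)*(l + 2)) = l + 2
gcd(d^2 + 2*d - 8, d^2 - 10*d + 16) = d - 2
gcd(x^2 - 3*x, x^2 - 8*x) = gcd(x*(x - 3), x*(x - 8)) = x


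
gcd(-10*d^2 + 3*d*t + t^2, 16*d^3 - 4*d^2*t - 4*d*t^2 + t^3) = -2*d + t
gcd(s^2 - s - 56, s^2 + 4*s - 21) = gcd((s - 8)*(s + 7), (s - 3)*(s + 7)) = s + 7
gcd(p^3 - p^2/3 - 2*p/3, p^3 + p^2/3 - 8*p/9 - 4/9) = p^2 - p/3 - 2/3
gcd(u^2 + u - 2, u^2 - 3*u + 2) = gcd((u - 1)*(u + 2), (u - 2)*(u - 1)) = u - 1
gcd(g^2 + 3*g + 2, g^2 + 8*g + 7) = g + 1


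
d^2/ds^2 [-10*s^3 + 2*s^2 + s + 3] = 4 - 60*s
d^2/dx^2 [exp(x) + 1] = exp(x)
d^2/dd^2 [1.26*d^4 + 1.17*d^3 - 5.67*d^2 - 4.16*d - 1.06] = 15.12*d^2 + 7.02*d - 11.34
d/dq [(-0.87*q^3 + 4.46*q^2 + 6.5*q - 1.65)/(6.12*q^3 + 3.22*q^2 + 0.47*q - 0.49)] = (-30.0966*q^4 - 80.3778*q^3 + 12.7391*q^2 + 6.2552*q - 2.4095)/(37.4544*q^6 + 39.4128*q^5 + 16.1212*q^4 - 2.9708*q^3 - 2.9347*q^2 - 0.4606*q + 0.2401)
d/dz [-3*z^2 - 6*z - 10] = -6*z - 6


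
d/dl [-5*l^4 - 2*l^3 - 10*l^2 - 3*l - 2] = -20*l^3 - 6*l^2 - 20*l - 3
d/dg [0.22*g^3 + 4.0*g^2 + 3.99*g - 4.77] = 0.66*g^2 + 8.0*g + 3.99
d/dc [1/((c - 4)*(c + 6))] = 2*(-c - 1)/(c^4 + 4*c^3 - 44*c^2 - 96*c + 576)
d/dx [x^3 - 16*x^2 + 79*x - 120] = 3*x^2 - 32*x + 79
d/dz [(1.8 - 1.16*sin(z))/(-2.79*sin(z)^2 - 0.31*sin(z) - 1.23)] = (-3.2364*sin(z)^2 + 10.044*sin(z) + 1.9848)*cos(z)/(7.7841*sin(z)^4 + 1.7298*sin(z)^3 + 6.9595*sin(z)^2 + 0.7626*sin(z) + 1.5129)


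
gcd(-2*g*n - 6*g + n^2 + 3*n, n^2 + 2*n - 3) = n + 3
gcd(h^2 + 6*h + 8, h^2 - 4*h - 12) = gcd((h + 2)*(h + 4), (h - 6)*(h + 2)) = h + 2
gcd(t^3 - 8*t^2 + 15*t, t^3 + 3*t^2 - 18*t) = t^2 - 3*t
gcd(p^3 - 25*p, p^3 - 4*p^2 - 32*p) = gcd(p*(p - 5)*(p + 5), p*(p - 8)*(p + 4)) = p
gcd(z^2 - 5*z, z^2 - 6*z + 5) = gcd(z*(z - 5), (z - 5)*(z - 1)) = z - 5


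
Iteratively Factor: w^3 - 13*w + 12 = (w + 4)*(w^2 - 4*w + 3) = (w - 1)*(w + 4)*(w - 3)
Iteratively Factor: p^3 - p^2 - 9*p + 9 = (p + 3)*(p^2 - 4*p + 3) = (p - 1)*(p + 3)*(p - 3)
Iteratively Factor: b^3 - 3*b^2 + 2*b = (b)*(b^2 - 3*b + 2) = b*(b - 1)*(b - 2)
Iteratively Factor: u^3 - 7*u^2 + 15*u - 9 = (u - 3)*(u^2 - 4*u + 3) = (u - 3)*(u - 1)*(u - 3)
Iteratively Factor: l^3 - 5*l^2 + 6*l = (l)*(l^2 - 5*l + 6) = l*(l - 2)*(l - 3)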